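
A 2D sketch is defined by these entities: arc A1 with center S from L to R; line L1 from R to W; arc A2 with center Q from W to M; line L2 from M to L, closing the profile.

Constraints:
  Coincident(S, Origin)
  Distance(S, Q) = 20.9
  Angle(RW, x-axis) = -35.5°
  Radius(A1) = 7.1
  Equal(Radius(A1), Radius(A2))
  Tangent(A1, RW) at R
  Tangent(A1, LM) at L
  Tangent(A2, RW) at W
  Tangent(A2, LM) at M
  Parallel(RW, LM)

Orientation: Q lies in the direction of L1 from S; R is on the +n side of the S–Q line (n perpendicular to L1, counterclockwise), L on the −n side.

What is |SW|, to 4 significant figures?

22.07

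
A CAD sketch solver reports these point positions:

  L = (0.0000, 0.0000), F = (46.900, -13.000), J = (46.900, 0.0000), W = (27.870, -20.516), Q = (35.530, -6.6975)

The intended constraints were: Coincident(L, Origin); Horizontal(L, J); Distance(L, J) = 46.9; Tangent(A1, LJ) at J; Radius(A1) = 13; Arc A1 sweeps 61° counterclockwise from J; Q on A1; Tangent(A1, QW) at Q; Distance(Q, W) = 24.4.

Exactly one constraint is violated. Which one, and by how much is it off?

Distance(Q, W) = 24.4 — off by 8.60.

L = (0.00, 0.00) ✓; L.y = 0.00, J.y = 0.00 ✓; |LJ| = 46.90 ✓; ∠(FJ, JL) = 90.00° ✓; |FJ| = 13.00 ✓; bearing(F→Q) − bearing(F→J) = 61.00° ✓; |FQ| = 13.00 ✓; ∠(FQ, QW) = 90.00° ✓; |QW| = 15.80 ✗.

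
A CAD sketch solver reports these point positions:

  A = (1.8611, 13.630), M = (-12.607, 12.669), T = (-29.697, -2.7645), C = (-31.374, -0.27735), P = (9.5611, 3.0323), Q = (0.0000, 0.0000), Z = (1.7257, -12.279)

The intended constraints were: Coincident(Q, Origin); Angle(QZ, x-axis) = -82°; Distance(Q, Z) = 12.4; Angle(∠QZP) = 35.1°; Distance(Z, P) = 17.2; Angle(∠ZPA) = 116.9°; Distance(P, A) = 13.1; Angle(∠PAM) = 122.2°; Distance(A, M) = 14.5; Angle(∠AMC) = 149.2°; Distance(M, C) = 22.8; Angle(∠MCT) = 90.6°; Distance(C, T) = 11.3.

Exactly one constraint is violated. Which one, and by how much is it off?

Distance(C, T) = 11.3 — off by 8.30.

Q = (0.00, 0.00) ✓; QZ at -82.00° ✓; |QZ| = 12.40 ✓; ∠QZP = 35.10° ✓; |ZP| = 17.20 ✓; ∠ZPA = 116.9° ✓; |PA| = 13.10 ✓; ∠PAM = 122.2° ✓; |AM| = 14.50 ✓; ∠AMC = 149.2° ✓; |MC| = 22.80 ✓; ∠MCT = 90.61° ✓; |CT| = 3.000 ✗.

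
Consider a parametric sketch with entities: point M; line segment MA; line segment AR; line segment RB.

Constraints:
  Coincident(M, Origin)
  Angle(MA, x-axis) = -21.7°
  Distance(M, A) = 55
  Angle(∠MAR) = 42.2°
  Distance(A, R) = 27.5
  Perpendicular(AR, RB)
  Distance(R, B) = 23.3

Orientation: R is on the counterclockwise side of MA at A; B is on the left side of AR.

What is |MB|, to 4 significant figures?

19.02

M is at the origin; MA runs at -21.7° with length 55.0, so A = 55.0·(cos -21.7°, sin -21.7°) = (51.10, -20.34). ∠MAR = 42.2°, so AR runs at -21.7° + (180° − 42.2°) = 116.1° from the x-axis; with |AR| = 27.5, R = A + 27.5·(cos 116.1°, sin 116.1°) = (39.00, 4.360). AR ⟂ RB; with |RB| = 23.3 on the left of AR, B = R + 23.3·(-0.8980, -0.4399) = (18.08, -5.891). Then |MB| = |B − M| = 19.02.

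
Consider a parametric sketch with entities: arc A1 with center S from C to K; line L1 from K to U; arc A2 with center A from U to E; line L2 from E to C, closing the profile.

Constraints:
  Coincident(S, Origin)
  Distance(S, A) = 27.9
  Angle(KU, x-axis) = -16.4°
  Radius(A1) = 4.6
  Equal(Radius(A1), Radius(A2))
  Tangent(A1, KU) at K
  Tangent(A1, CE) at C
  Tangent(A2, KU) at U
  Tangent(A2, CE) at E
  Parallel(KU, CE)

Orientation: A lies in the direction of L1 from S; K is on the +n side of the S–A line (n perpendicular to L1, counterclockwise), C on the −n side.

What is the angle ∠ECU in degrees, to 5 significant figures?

18.250°

The slot axis is L1's direction at -16.4°, so u = (cos -16.4°, sin -16.4°) = (0.95931, -0.28234) and n = (−sin -16.4°, cos -16.4°) = (0.28234, 0.95931). S is at the origin and A lies 27.9 along u from S, so A = 27.9·u = (26.765, -7.8773). Tangency of A1 to both parallel lines with radius 4.6 puts K and C at S ± 4.6·n: K = (1.2988, 4.4128), C = (-1.2988, -4.4128). Equal radii place U and E the same way about A: U = A + 4.6·n = (28.064, -3.4645), E = A − 4.6·n = (25.466, -12.290). Then cos ∠ECU = CE·CU / (|CE||CU|), giving 18.250°.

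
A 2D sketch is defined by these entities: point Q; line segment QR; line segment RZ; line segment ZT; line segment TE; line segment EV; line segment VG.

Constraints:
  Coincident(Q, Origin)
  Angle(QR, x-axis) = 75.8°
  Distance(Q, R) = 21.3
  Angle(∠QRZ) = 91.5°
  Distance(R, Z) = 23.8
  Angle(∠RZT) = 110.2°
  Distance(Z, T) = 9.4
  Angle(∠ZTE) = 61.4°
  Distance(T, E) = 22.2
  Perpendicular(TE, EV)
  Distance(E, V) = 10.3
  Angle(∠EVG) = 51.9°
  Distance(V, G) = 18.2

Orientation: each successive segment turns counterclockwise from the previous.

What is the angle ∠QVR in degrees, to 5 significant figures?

39.593°

Q is at the origin; QR runs at 75.8° with length 21.3, so R = (5.2250, 20.649). ∠QRZ = 91.5° gives RZ at 164.30° from the x-axis; with |RZ| = 23.8, Z = (-17.687, 27.089). ∠RZT = 110.2° gives ZT at -125.90° from the x-axis; with |ZT| = 9.4, T = (-23.199, 19.475). ∠ZTE = 61.4° gives TE at -7.3000° from the x-axis; with |TE| = 22.2, E = (-1.1789, 16.654). TE is perpendicular to EV, so EV runs at 82.700°; with |EV| = 10.3, V = (0.12991, 26.871). Then cos ∠QVR = VQ·VR / (|VQ||VR|), giving 39.593°.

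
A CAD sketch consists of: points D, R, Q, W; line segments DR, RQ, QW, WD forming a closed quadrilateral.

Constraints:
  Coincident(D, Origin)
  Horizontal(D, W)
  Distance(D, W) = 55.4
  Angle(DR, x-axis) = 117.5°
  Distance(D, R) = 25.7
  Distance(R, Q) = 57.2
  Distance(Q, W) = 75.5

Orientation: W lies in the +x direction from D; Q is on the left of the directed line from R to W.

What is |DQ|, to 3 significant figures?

71.9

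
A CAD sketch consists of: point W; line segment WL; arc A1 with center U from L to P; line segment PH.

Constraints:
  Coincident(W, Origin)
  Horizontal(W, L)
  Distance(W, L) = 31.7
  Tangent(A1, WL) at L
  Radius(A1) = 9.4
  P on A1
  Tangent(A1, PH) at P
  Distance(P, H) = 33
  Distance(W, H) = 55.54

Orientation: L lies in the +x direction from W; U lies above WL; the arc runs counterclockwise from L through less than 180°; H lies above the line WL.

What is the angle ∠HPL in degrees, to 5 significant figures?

129.30°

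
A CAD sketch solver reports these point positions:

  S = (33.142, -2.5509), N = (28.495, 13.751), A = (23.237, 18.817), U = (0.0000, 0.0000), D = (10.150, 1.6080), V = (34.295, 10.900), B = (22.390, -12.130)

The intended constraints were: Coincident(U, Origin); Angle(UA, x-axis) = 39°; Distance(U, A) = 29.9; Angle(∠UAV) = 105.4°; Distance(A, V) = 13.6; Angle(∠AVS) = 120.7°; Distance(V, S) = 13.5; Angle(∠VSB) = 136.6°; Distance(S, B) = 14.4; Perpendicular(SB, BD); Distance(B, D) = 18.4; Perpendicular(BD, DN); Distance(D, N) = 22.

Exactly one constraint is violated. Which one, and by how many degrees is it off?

Perpendicular(BD, DN) — off by 8.20°.

U = (0.00, 0.00) ✓; UA at 39.00° ✓; |UA| = 29.90 ✓; ∠UAV = 105.4° ✓; |AV| = 13.60 ✓; ∠AVS = 120.7° ✓; |VS| = 13.50 ✓; ∠VSB = 136.6° ✓; |SB| = 14.40 ✓; ∠(SB, BD) = 90.00° ✓; |BD| = 18.40 ✓; ∠(BD, DN) = 98.20° ✗; |DN| = 22.00 ✓.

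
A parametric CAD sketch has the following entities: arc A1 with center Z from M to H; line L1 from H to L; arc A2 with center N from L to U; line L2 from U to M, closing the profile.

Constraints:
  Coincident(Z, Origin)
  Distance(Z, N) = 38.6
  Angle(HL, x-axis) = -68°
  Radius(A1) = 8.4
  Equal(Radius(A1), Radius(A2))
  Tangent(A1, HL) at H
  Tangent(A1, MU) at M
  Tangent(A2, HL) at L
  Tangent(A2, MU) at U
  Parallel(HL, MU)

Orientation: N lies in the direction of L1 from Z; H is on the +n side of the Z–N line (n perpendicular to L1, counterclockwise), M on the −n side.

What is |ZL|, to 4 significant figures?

39.50

The slot axis is L1's direction at -68.0°, so u = (cos -68.0°, sin -68.0°) = (0.3746, -0.9272) and n = (−sin -68.0°, cos -68.0°) = (0.9272, 0.3746). Z is at the origin and N lies 38.6 along u from Z, so N = 38.6·u = (14.46, -35.79). Tangency of A1 to both parallel lines with radius 8.4 puts H and M at Z ± 8.4·n: H = (7.788, 3.147), M = (-7.788, -3.147). Equal radii place L and U the same way about N: L = N + 8.4·n = (22.25, -32.64), U = N − 8.4·n = (6.671, -38.94). Then |ZL| = |L − Z| = 39.50.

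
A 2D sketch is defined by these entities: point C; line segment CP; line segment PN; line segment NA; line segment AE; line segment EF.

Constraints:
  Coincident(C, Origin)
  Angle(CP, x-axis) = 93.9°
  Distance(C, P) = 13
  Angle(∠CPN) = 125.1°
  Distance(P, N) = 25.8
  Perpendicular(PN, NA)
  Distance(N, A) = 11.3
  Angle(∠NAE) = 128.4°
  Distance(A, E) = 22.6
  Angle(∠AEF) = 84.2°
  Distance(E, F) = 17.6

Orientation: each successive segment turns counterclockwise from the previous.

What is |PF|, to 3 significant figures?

10.6

∠NAE = 128.4° gives AE at -69.6° from the x-axis; with |AE| = 22.6, E = (-20.9, -4.51). ∠AEF = 84.2° gives EF at 26.2° from the x-axis; with |EF| = 17.6, F = (-5.14, 3.26). Then |PF| = |F − P| = 10.6.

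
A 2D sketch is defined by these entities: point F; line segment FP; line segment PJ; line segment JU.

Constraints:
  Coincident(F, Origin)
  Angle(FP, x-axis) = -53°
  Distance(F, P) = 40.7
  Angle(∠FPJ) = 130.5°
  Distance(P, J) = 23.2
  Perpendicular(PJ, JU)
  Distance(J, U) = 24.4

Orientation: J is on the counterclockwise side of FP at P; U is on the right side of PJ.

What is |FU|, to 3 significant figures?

74.3

F is at the origin; FP runs at -53.0° with length 40.7, so P = 40.7·(cos -53.0°, sin -53.0°) = (24.5, -32.5). ∠FPJ = 130.5°, so PJ runs at -53.0° + (180° − 130.5°) = -3.50° from the x-axis; with |PJ| = 23.2, J = P + 23.2·(cos -3.50°, sin -3.50°) = (47.7, -33.9). PJ ⟂ JU; with |JU| = 24.4 on the right of PJ, U = J + 24.4·(-0.0610, -0.998) = (46.2, -58.3). Then |FU| = |U − F| = 74.3.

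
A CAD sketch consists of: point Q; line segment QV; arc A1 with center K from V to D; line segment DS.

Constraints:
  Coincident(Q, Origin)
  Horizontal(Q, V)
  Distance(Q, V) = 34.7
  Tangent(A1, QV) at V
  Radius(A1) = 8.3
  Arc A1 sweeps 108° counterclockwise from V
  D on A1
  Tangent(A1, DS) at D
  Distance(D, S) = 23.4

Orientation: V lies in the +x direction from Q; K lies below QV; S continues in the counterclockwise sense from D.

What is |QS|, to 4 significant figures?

47.49

Q is at the origin; QV is horizontal with |QV| = 34.7 and V on the +x side, so V = (34.70, 0.000). The tangent condition forces KV to be normal to QV, so K = V + (0, -8.3) = (34.70, -8.300). On A1, V sits at bearing 90° from K; a 108° counterclockwise sweep puts D at bearing 198°, so D = K + 8.3·(cos 198°, sin 198°) = (26.81, -10.86). The tangent condition forces KD to be normal to DS, so DS runs along (−sin 198°, cos 198°); with |DS| = 23.4, S = (34.04, -33.12). Then |QS| = |S − Q| = 47.49.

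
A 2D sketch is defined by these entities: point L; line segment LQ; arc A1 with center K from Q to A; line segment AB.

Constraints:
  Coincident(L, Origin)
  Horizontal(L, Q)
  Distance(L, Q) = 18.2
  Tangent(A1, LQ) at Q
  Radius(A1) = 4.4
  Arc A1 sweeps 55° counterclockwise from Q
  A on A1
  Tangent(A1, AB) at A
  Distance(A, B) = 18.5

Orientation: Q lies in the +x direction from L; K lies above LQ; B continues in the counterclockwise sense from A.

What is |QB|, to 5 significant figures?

22.184

L is at the origin; LQ is horizontal with |LQ| = 18.2 and Q on the +x side, so Q = (18.200, 0.0000). The tangent condition forces KQ to be normal to LQ, so K = Q + (0, 4.4) = (18.200, 4.4000). On A1, Q sits at bearing -90° from K; a 55° counterclockwise sweep puts A at bearing -35°, so A = K + 4.4·(cos -35°, sin -35°) = (21.804, 1.8763). A1 meets AB tangentially, so KA is at right angles to AB, so AB runs along (−sin -35°, cos -35°); with |AB| = 18.5, B = (32.415, 17.031). Then |QB| = |B − Q| = 22.184.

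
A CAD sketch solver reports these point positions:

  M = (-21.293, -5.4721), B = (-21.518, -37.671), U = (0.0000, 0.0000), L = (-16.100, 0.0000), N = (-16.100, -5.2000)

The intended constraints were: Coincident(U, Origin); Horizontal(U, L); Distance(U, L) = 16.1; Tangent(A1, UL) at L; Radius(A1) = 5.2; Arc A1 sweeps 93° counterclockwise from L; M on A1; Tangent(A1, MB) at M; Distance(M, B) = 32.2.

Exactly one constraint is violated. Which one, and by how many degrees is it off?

Tangent(A1, MB) at M — off by 3.40°.

U = (0.00, 0.00) ✓; U.y = 0.00, L.y = 0.00 ✓; |UL| = 16.10 ✓; ∠(NL, LU) = 90.00° ✓; |NL| = 5.200 ✓; bearing(N→M) − bearing(N→L) = 93.00° ✓; |NM| = 5.200 ✓; ∠(NM, MB) = 93.40° ✗; |MB| = 32.20 ✓.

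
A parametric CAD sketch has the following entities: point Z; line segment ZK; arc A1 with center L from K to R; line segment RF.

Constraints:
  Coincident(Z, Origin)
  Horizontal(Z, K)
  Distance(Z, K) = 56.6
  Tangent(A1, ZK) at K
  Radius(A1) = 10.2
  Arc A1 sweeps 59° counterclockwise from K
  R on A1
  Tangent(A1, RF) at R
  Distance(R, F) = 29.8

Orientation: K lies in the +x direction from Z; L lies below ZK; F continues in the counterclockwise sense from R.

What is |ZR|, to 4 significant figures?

48.11

Z is at the origin; Z and K share the same y with |ZK| = 56.6 and K on the +x side, so K = (56.60, 0.000). Since A1 is tangent to ZK there, LK ⟂ ZK, so L = K + (0, -10.2) = (56.60, -10.20). On A1, K sits at bearing 90° from L; a 59° counterclockwise sweep puts R at bearing 149°, so R = L + 10.2·(cos 149°, sin 149°) = (47.86, -4.947). Then |ZR| = |R − Z| = 48.11.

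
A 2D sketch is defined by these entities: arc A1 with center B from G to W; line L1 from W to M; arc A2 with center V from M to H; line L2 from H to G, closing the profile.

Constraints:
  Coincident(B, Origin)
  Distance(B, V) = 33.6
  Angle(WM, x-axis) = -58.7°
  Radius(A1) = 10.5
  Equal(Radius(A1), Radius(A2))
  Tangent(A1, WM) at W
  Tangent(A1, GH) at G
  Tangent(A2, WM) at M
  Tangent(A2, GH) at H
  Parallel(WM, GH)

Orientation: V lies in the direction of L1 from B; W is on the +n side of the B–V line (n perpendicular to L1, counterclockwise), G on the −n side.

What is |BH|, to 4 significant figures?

35.20

The slot axis is L1's direction at -58.7°, so u = (cos -58.7°, sin -58.7°) = (0.5195, -0.8545) and n = (−sin -58.7°, cos -58.7°) = (0.8545, 0.5195). B is at the origin and V lies 33.6 along u from B, so V = 33.6·u = (17.46, -28.71). Tangency of A1 to both parallel lines with radius 10.5 puts W and G at B ± 10.5·n: W = (8.972, 5.455), G = (-8.972, -5.455). Equal radii place M and H the same way about V: M = V + 10.5·n = (26.43, -23.25), H = V − 10.5·n = (8.484, -34.16). Then |BH| = |H − B| = 35.20.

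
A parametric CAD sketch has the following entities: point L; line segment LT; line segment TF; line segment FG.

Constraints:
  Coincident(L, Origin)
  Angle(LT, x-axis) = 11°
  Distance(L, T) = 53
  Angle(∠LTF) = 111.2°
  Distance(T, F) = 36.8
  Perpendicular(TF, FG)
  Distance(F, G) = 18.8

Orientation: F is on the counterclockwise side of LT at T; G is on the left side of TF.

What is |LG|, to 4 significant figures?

63.79

L is at the origin; LT runs at 11.0° with length 53.0, so T = 53.0·(cos 11.0°, sin 11.0°) = (52.03, 10.11). ∠LTF = 111.2°, so TF runs at 11.0° + (180° − 111.2°) = 79.80° from the x-axis; with |TF| = 36.8, F = T + 36.8·(cos 79.80°, sin 79.80°) = (58.54, 46.33). The perpendicularity gives FG at right angles to TF; with |FG| = 18.8 on the left of TF, G = F + 18.8·(-0.9842, 0.1771) = (40.04, 49.66). Then |LG| = |G − L| = 63.79.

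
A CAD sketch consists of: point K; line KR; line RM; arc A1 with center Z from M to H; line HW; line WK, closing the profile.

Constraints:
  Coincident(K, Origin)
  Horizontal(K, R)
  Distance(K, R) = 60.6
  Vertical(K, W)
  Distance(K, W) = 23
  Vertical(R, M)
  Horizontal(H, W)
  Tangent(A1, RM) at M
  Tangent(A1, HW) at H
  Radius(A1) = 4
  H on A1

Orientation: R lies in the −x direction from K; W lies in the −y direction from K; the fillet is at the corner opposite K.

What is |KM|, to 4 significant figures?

63.51

The virtual corner opposite K is at (-60.60, -23.00). Since A1 is tangent to RM there, ZM ⟂ RM and A1 meets HW tangentially, so ZH is at right angles to HW, with radius 4.0, so the center Z sits 4.0 in from both sides at Z = (-56.60, -19.00). That places the tangent points at M = (-60.60, -19.00) on RM and H = (-56.60, -23.00) on HW. Then |KM| = |M − K| = 63.51.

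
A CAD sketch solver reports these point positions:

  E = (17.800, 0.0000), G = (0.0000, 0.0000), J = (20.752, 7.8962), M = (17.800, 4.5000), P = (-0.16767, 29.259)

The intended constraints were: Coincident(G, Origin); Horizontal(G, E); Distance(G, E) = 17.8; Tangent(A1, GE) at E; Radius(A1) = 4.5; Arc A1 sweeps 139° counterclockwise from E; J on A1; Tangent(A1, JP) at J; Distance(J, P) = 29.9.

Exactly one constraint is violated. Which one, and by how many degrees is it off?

Tangent(A1, JP) at J — off by 4.60°.

G = (0.00, 0.00) ✓; G.y = 0.00, E.y = 0.00 ✓; |GE| = 17.80 ✓; ∠(ME, EG) = 90.00° ✓; |ME| = 4.500 ✓; bearing(M→J) − bearing(M→E) = 139.0° ✓; |MJ| = 4.500 ✓; ∠(MJ, JP) = 94.60° ✗; |JP| = 29.90 ✓.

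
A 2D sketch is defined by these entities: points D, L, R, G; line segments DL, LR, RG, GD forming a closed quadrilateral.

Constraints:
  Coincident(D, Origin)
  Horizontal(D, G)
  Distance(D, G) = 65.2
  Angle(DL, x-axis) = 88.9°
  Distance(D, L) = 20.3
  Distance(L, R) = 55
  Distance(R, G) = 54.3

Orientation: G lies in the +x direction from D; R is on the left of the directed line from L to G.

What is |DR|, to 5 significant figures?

68.648

Checks: |LR| = 55.00 ✓; |RG| = 54.30 ✓.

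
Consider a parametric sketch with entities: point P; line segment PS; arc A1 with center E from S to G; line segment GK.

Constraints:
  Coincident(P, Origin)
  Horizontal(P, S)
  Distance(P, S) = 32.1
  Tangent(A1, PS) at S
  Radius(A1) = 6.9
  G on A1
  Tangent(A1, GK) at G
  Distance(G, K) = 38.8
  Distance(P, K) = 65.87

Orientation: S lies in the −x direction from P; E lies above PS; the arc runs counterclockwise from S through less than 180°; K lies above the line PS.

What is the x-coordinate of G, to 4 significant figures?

-26.76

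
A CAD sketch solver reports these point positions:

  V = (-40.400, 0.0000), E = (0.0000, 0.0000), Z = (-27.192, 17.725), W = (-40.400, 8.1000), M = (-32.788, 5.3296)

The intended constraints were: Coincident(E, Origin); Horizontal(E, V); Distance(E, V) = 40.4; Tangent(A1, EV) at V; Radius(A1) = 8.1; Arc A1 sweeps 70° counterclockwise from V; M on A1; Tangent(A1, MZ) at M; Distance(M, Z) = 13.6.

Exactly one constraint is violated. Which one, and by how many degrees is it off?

Tangent(A1, MZ) at M — off by 4.30°.

E = (0.00, 0.00) ✓; E.y = 0.00, V.y = 0.00 ✓; |EV| = 40.40 ✓; ∠(WV, VE) = 90.00° ✓; |WV| = 8.100 ✓; bearing(W→M) − bearing(W→V) = 70.00° ✓; |WM| = 8.100 ✓; ∠(WM, MZ) = 94.30° ✗; |MZ| = 13.60 ✓.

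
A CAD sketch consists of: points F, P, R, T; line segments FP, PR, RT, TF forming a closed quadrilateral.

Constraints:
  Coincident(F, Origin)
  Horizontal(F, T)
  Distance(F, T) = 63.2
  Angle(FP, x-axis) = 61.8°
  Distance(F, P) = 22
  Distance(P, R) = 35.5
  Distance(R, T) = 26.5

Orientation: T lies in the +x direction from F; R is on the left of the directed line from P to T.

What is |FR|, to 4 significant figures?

50.08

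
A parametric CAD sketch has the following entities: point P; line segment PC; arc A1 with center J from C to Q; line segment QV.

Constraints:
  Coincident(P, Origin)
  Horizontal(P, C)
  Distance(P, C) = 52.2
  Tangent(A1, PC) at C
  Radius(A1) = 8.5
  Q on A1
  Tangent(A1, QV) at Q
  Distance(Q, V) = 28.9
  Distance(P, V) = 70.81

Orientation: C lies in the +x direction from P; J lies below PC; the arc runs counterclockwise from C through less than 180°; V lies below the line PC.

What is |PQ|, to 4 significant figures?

46.77

P is at the origin; PC is horizontal with |PC| = 52.2 and C on the +x side, so C = (52.20, 0.000). The tangent condition forces JC to be normal to PC, so J = C + (0, -8.5) = (52.20, -8.500). Since JQ ⟂ QV (tangency), |JV| = √(8.5² + 28.9²) = 30.12 regardless of where Q sits on A1. So V lies on both circle(P, 70.81) and circle(J, 30.12); the below-PC intersection is V = (60.01, -37.60). Q is the foot of the tangent from V: Q = (44.95, -12.93).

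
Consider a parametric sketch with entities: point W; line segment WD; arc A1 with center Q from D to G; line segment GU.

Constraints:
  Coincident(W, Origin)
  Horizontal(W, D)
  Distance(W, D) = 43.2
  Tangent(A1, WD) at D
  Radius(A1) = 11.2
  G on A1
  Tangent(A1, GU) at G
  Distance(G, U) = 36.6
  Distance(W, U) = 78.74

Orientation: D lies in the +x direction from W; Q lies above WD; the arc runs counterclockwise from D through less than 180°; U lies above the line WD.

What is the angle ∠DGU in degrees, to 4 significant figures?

145.9°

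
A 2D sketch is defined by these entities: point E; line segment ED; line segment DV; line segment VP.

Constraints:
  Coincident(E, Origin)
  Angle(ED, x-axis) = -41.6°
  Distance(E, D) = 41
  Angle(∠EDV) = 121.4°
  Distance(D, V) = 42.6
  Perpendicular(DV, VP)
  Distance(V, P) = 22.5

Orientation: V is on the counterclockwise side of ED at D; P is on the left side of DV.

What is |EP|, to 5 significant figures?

65.171

E is at the origin; ED runs at -41.6° with length 41.0, so D = 41.0·(cos -41.6°, sin -41.6°) = (30.660, -27.221). ∠EDV = 121.4°, so DV runs at -41.6° + (180° − 121.4°) = 17.000° from the x-axis; with |DV| = 42.6, V = D + 42.6·(cos 17.000°, sin 17.000°) = (71.398, -14.766). DV ⟂ VP; with |VP| = 22.5 on the left of DV, P = V + 22.5·(-0.29237, 0.95630) = (64.820, 6.7509). Then |EP| = |P − E| = 65.171.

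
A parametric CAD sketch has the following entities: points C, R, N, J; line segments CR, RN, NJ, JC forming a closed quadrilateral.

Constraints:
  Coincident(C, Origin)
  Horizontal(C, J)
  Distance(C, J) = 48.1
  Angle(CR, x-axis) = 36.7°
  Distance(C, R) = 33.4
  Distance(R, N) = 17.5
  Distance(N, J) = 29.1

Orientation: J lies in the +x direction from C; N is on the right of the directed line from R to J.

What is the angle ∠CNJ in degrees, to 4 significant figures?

159.7°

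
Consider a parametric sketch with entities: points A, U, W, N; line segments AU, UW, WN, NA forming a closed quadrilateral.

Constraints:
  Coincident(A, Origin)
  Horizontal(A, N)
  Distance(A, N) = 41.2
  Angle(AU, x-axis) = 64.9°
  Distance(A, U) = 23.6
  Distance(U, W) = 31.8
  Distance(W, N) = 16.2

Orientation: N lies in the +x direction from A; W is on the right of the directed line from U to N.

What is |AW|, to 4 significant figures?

26.85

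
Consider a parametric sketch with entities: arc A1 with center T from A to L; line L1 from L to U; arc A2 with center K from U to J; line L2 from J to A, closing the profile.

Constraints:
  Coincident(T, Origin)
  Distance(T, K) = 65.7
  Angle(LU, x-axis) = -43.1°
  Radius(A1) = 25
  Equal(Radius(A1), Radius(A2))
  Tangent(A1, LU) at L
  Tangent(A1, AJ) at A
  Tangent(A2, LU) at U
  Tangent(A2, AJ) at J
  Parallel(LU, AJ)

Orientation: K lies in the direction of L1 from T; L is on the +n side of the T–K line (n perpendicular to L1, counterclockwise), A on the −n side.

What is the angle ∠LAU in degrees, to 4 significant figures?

52.73°

The slot axis is L1's direction at -43.1°, so u = (cos -43.1°, sin -43.1°) = (0.7302, -0.6833) and n = (−sin -43.1°, cos -43.1°) = (0.6833, 0.7302). T is at the origin and K lies 65.7 along u from T, so K = 65.7·u = (47.97, -44.89). Tangency of A1 to both parallel lines with radius 25.0 puts L and A at T ± 25.0·n: L = (17.08, 18.25), A = (-17.08, -18.25). Equal radii place U and J the same way about K: U = K + 25.0·n = (65.05, -26.64), J = K − 25.0·n = (30.89, -63.15). Then cos ∠LAU = AL·AU / (|AL||AU|), giving 52.73°.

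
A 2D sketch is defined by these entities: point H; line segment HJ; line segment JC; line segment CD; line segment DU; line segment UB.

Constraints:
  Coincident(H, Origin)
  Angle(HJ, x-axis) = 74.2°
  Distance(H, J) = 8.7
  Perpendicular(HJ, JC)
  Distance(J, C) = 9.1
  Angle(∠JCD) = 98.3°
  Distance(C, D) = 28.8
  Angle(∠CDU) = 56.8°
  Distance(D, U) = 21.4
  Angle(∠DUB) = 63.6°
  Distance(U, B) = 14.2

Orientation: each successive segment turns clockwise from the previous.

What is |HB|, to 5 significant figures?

5.2859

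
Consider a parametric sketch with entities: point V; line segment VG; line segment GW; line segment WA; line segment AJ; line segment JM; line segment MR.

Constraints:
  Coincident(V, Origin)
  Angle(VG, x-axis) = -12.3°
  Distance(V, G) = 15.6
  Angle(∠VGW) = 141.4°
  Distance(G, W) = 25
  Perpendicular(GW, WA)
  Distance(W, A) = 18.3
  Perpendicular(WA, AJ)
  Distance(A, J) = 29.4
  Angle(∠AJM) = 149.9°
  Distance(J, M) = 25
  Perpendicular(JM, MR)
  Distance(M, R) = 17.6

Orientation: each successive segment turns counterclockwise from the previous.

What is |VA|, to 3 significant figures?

38.2

∠VGW = 141.4° gives GW at 26.3° from the x-axis; with |GW| = 25.0, W = (37.7, 7.75). The perpendicularity gives WA at right angles to GW, so WA runs at 116°; with |WA| = 18.3, A = (29.5, 24.2). Then |VA| = |A − V| = 38.2.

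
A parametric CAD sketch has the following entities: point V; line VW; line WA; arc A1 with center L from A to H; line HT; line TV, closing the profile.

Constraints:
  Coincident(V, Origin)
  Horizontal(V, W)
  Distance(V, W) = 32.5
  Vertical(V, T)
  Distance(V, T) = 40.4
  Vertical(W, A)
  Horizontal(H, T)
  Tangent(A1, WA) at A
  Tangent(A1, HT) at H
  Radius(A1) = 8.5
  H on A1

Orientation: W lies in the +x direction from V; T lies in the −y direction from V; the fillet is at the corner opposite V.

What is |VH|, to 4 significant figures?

46.99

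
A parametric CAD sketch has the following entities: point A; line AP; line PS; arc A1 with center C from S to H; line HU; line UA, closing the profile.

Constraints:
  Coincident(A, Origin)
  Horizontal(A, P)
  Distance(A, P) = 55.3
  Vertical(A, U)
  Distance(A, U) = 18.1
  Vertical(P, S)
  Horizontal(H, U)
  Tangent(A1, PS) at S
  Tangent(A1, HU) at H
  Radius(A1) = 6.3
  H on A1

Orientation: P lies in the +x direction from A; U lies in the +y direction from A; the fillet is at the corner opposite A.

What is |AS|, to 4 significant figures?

56.54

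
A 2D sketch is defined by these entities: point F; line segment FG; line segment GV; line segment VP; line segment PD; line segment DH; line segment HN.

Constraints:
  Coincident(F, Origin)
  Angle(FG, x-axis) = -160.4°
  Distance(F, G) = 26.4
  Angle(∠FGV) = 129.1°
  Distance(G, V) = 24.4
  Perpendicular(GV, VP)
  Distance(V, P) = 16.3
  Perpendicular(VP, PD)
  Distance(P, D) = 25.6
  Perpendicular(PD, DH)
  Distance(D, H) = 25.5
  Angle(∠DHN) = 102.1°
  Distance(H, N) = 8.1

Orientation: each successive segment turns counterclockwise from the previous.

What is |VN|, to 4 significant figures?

20.77

The perpendicularity gives DH at right angles to PD, so DH runs at 160.5°; with |DH| = 25.5, H = (-33.14, -4.654). ∠DHN = 102.1° gives HN at -121.6° from the x-axis; with |HN| = 8.1, N = (-37.39, -11.55). Then |VN| = |N − V| = 20.77.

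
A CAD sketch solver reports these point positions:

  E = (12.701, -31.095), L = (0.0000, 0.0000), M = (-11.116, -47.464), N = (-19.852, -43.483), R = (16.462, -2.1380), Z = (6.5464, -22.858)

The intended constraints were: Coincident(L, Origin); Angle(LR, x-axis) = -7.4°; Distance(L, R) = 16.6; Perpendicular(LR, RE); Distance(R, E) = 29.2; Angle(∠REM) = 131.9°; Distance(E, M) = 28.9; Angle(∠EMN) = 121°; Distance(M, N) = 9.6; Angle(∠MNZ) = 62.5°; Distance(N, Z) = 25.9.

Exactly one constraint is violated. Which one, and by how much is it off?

Distance(N, Z) = 25.9 — off by 7.60.

L = (0.00, 0.00) ✓; LR at -7.400° ✓; |LR| = 16.60 ✓; ∠(LR, RE) = 90.00° ✓; |RE| = 29.20 ✓; ∠REM = 131.9° ✓; |EM| = 28.90 ✓; ∠EMN = 121.0° ✓; |MN| = 9.600 ✓; ∠MNZ = 62.50° ✓; |NZ| = 33.50 ✗.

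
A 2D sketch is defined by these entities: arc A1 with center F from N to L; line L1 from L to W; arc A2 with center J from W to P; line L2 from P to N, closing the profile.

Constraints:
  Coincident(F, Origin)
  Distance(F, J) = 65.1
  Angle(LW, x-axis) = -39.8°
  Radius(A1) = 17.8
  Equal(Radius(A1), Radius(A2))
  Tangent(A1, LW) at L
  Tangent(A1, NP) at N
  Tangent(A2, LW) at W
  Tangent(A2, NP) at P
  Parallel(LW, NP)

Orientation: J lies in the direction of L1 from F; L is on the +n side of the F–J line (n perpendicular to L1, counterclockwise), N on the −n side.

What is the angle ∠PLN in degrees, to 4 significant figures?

61.33°

The slot axis is L1's direction at -39.8°, so u = (cos -39.8°, sin -39.8°) = (0.7683, -0.6401) and n = (−sin -39.8°, cos -39.8°) = (0.6401, 0.7683). F is at the origin and J lies 65.1 along u from F, so J = 65.1·u = (50.02, -41.67). Tangency of A1 to both parallel lines with radius 17.8 puts L and N at F ± 17.8·n: L = (11.39, 13.68), N = (-11.39, -13.68). Equal radii place W and P the same way about J: W = J + 17.8·n = (61.41, -28.00), P = J − 17.8·n = (38.62, -55.35). Then cos ∠PLN = LP·LN / (|LP||LN|), giving 61.33°.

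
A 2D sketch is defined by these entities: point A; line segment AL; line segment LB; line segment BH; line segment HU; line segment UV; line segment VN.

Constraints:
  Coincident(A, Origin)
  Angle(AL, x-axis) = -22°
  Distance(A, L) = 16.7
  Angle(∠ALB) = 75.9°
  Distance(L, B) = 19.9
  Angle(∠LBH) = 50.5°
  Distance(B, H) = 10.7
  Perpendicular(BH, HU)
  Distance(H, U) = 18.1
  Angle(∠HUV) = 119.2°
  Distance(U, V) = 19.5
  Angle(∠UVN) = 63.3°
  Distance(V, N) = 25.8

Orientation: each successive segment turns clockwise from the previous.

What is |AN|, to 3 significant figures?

30.0

A is at the origin; AL runs at -22.0° with length 16.7, so L = (15.5, -6.26). ∠ALB = 75.9° gives LB at -126° from the x-axis; with |LB| = 19.9, B = (3.76, -22.3). ∠LBH = 50.5° gives BH at 104° from the x-axis; with |BH| = 10.7, H = (1.10, -12.0). The perpendicularity gives HU at right angles to BH, so HU runs at 14.4°; with |HU| = 18.1, U = (18.6, -7.47). ∠HUV = 119.2° gives UV at -46.4° from the x-axis; with |UV| = 19.5, V = (32.1, -21.6). ∠UVN = 63.3° gives VN at -163° from the x-axis; with |VN| = 25.8, N = (7.39, -29.1). Then |AN| = |N − A| = 30.0.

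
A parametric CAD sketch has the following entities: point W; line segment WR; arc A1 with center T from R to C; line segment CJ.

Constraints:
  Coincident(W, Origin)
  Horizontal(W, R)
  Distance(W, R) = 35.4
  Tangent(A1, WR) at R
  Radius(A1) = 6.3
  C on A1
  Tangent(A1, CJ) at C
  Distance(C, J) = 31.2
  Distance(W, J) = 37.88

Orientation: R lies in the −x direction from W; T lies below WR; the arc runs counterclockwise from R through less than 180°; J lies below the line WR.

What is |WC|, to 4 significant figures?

41.34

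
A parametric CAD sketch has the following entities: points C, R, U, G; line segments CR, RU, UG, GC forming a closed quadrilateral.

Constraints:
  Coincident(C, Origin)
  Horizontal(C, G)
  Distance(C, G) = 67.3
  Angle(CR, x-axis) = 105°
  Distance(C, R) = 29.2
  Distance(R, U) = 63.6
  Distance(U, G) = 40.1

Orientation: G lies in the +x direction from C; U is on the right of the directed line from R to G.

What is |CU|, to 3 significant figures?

39.0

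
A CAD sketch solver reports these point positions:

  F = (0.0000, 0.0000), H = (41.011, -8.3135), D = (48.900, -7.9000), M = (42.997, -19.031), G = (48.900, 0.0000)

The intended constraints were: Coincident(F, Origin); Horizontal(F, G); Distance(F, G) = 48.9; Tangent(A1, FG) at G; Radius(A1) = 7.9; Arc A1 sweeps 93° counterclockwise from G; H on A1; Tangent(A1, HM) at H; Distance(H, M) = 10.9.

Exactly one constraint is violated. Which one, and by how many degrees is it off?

Tangent(A1, HM) at H — off by 7.50°.

F = (0.00, 0.00) ✓; F.y = 0.00, G.y = 0.00 ✓; |FG| = 48.90 ✓; ∠(DG, GF) = 90.00° ✓; |DG| = 7.900 ✓; bearing(D→H) − bearing(D→G) = 93.00° ✓; |DH| = 7.900 ✓; ∠(DH, HM) = 82.50° ✗; |HM| = 10.90 ✓.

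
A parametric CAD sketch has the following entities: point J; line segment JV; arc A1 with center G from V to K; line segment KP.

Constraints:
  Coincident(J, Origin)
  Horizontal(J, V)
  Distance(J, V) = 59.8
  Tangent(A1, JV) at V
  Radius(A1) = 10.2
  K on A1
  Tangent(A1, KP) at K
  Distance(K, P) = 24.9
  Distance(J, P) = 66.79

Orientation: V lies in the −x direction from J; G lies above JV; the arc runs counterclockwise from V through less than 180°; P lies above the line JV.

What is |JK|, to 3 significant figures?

51.5

J is at the origin; JV is horizontal with |JV| = 59.8 and V on the −x side, so V = (-59.8, 0.00). Since A1 is tangent to JV there, GV ⟂ JV, so G = V + (0, 10.2) = (-59.8, 10.2). Since GK ⟂ KP (tangency), |GP| = √(10.2² + 24.9²) = 26.9 regardless of where K sits on A1. So P lies on both circle(J, 66.79) and circle(G, 26.9); the above-JV intersection is P = (-55.7, 36.8). K is the foot of the tangent from P: K = (-49.9, 12.6).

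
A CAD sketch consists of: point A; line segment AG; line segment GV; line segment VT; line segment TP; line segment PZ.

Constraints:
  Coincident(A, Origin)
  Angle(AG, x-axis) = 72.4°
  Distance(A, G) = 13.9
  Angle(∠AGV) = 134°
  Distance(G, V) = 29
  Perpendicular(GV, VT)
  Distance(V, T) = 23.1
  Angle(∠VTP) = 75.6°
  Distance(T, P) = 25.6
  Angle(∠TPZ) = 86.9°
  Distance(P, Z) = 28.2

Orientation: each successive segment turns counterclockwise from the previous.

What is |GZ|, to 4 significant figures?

16.25

A is at the origin; AG runs at 72.4° with length 13.9, so G = (4.203, 13.25). ∠AGV = 134.0° gives GV at 118.4° from the x-axis; with |GV| = 29.0, V = (-9.590, 38.76). GV ⟂ VT, so VT runs at -151.6°; with |VT| = 23.1, T = (-29.91, 27.77). ∠VTP = 75.6° gives TP at -47.20° from the x-axis; with |TP| = 25.6, P = (-12.52, 8.989). ∠TPZ = 86.9° gives PZ at 45.90° from the x-axis; with |PZ| = 28.2, Z = (7.108, 29.24). Then |GZ| = |Z − G| = 16.25.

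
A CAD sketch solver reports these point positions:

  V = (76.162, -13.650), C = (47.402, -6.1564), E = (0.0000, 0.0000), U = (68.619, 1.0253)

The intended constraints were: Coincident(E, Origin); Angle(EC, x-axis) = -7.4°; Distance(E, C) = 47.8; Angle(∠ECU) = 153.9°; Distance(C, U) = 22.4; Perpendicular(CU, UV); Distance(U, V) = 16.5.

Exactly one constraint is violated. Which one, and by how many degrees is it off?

Perpendicular(CU, UV) — off by 8.50°.

E = (0.00, 0.00) ✓; EC at -7.400° ✓; |EC| = 47.80 ✓; ∠ECU = 153.9° ✓; |CU| = 22.40 ✓; ∠(CU, UV) = 81.50° ✗; |UV| = 16.50 ✓.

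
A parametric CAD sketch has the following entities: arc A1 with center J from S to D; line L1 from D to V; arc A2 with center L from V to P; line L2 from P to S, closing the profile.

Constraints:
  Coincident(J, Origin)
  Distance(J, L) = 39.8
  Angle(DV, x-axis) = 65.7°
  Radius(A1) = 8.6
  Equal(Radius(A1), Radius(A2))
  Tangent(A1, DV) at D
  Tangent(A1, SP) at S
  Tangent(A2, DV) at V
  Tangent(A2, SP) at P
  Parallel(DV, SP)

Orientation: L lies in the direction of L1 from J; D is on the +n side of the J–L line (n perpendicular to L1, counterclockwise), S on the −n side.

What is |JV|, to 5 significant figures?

40.719

Tangency of A1 to both parallel lines with radius 8.6 puts D and S at J ± 8.6·n: D = (-7.8381, 3.5390), S = (7.8381, -3.5390). Equal radii place V and P the same way about L: V = L + 8.6·n = (8.5402, 39.813), P = L − 8.6·n = (24.216, 32.735). Then |JV| = |V − J| = 40.719.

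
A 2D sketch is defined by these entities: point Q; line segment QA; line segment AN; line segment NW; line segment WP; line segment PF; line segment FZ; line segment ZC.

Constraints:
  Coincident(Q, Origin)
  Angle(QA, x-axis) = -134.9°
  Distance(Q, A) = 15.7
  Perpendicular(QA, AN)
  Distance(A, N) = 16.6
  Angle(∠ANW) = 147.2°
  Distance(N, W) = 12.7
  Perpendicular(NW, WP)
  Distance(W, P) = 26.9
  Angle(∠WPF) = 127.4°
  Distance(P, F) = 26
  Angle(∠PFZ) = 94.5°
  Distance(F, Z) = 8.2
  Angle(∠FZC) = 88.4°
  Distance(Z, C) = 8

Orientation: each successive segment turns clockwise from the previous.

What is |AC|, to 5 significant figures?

23.380

∠PFZ = 94.5° gives FZ at -125.80° from the x-axis; with |FZ| = 8.2, Z = (15.769, -4.7317). ∠FZC = 88.4° gives ZC at 142.60° from the x-axis; with |ZC| = 8.0, C = (9.4138, 0.12728). Then |AC| = |C − A| = 23.380.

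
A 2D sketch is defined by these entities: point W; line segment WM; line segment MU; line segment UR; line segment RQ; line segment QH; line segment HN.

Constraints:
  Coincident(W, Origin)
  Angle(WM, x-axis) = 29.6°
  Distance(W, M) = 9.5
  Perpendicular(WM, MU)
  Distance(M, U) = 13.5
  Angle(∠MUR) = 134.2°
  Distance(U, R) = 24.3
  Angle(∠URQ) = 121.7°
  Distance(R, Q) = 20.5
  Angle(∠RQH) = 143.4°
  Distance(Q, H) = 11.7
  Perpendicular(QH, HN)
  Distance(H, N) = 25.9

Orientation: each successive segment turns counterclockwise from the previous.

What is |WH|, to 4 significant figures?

38.84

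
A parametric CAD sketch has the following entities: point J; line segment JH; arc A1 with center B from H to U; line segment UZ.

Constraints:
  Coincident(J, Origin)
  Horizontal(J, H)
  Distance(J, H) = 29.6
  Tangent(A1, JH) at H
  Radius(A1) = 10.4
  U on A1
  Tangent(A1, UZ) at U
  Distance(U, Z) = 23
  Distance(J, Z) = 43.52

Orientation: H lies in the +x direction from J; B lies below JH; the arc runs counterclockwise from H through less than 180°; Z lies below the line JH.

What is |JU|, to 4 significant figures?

23.52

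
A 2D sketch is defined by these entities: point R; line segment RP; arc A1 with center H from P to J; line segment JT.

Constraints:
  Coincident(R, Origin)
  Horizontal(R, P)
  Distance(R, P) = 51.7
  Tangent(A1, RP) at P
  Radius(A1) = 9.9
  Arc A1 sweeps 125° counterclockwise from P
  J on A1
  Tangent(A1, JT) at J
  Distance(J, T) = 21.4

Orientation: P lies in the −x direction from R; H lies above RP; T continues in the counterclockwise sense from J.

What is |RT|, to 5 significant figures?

64.939

R is at the origin; RP is horizontal with |RP| = 51.7 and P on the −x side, so P = (-51.700, 0.0000). Since A1 is tangent to RP there, HP ⟂ RP, so H = P + (0, 9.9) = (-51.700, 9.9000). On A1, P sits at bearing -90° from H; a 125° counterclockwise sweep puts J at bearing 35°, so J = H + 9.9·(cos 35°, sin 35°) = (-43.590, 15.578). The tangent condition forces HJ to be normal to JT, so JT runs along (−sin 35°, cos 35°); with |JT| = 21.4, T = (-55.865, 33.108). Then |RT| = |T − R| = 64.939.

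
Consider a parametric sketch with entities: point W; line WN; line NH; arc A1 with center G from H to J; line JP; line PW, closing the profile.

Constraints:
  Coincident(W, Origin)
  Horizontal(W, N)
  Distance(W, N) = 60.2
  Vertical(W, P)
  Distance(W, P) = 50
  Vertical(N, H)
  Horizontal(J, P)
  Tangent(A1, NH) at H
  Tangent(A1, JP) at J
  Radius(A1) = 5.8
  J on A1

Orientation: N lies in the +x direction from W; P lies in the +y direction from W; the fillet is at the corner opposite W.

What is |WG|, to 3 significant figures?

70.1

W is at the origin; WN is horizontal with |WN| = 60.2 and N on the +x side, so N = (60.2, 0.00). WP is vertical with |WP| = 50.0 and P on the +y side, so P = (0.00, 50.0). The virtual corner opposite W is at (60.2, 50.0). Since A1 is tangent to NH there, GH ⟂ NH and tangency of A1 to JP means the radius GJ is perpendicular to JP, with radius 5.8, so the center G sits 5.8 in from both sides at G = (54.4, 44.2). Then |WG| = |G − W| = 70.1.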